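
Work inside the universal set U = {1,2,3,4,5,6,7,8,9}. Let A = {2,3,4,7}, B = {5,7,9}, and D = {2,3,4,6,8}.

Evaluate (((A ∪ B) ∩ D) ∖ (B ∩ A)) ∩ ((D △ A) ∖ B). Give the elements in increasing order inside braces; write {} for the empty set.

{}

A ∪ B = {2,3,4,5,7,9}
(A ∪ B) ∩ D = {2,3,4}
B ∩ A = {7}
((A ∪ B) ∩ D) ∖ (B ∩ A) = {2,3,4}
D △ A = {6,7,8}
(D △ A) ∖ B = {6,8}
(((A ∪ B) ∩ D) ∖ (B ∩ A)) ∩ ((D △ A) ∖ B) = {}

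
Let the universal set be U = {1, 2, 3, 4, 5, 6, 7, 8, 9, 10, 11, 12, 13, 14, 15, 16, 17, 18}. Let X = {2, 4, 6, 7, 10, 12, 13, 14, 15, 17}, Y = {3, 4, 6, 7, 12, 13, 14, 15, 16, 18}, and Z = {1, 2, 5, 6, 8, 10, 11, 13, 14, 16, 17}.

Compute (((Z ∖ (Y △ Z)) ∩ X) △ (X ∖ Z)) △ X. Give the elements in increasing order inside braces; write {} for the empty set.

Y △ Z = {1, 2, 3, 4, 5, 7, 8, 10, 11, 12, 15, 17, 18}
Z ∖ (Y △ Z) = {6, 13, 14, 16}
(Z ∖ (Y △ Z)) ∩ X = {6, 13, 14}
X ∖ Z = {4, 7, 12, 15}
((Z ∖ (Y △ Z)) ∩ X) △ (X ∖ Z) = {4, 6, 7, 12, 13, 14, 15}
(((Z ∖ (Y △ Z)) ∩ X) △ (X ∖ Z)) △ X = {2, 10, 17}

{2, 10, 17}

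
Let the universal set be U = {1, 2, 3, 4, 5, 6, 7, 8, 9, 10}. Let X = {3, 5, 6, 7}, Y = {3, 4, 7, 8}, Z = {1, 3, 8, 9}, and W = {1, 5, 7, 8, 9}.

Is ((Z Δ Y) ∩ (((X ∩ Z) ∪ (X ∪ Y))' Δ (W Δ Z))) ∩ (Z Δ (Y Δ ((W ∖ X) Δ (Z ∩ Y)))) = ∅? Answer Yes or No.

No

Z Δ Y = {1, 4, 7, 9}
X ∩ Z = {3}
X ∪ Y = {3, 4, 5, 6, 7, 8}
(X ∩ Z) ∪ (X ∪ Y) = {3, 4, 5, 6, 7, 8}
((X ∩ Z) ∪ (X ∪ Y))' = {1, 2, 9, 10}
W Δ Z = {3, 5, 7}
((X ∩ Z) ∪ (X ∪ Y))' Δ (W Δ Z) = {1, 2, 3, 5, 7, 9, 10}
(Z Δ Y) ∩ (((X ∩ Z) ∪ (X ∪ Y))' Δ (W Δ Z)) = {1, 7, 9}
W ∖ X = {1, 8, 9}
Z ∩ Y = {3, 8}
(W ∖ X) Δ (Z ∩ Y) = {1, 3, 9}
Y Δ ((W ∖ X) Δ (Z ∩ Y)) = {1, 4, 7, 8, 9}
Z Δ (Y Δ ((W ∖ X) Δ (Z ∩ Y))) = {3, 4, 7}
7 lies in both, so they are not disjoint.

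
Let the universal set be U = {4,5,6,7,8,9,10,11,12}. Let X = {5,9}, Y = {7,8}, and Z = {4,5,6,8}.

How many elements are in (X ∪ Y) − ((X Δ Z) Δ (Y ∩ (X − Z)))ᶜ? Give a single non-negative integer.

X ∪ Y = {5,7,8,9}
X Δ Z = {4,6,8,9}
X − Z = {9}
Y ∩ (X − Z) = {}
(X Δ Z) Δ (Y ∩ (X − Z)) = {4,6,8,9}
((X Δ Z) Δ (Y ∩ (X − Z)))ᶜ = {5,7,10,11,12}
(X ∪ Y) − ((X Δ Z) Δ (Y ∩ (X − Z)))ᶜ = {8,9}
|(X ∪ Y) − ((X Δ Z) Δ (Y ∩ (X − Z)))ᶜ| = 2

2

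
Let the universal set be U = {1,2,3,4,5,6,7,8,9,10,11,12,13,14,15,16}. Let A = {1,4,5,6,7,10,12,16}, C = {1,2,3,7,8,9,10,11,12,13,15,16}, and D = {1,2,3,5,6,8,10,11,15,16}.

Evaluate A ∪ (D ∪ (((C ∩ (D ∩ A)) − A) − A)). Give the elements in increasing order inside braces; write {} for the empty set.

{1,2,3,4,5,6,7,8,10,11,12,15,16}

D ∩ A = {1,5,6,10,16}
C ∩ (D ∩ A) = {1,10,16}
(C ∩ (D ∩ A)) − A = {}
((C ∩ (D ∩ A)) − A) − A = {}
D ∪ (((C ∩ (D ∩ A)) − A) − A) = {1,2,3,5,6,8,10,11,15,16}
A ∪ (D ∪ (((C ∩ (D ∩ A)) − A) − A)) = {1,2,3,4,5,6,7,8,10,11,12,15,16}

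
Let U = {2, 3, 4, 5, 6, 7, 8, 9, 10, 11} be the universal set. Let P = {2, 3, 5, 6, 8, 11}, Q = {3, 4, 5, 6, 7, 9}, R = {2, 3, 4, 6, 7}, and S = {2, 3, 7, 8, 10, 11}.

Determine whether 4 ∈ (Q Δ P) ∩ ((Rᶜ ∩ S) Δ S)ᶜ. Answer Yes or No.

4 ∈ Q and 4 ∉ P, so 4 ∈ Q Δ P
4 ∈ R, so 4 ∉ Rᶜ
4 ∉ Rᶜ and 4 ∉ S, so 4 ∉ Rᶜ ∩ S
4 ∉ (Rᶜ ∩ S) and 4 ∉ S, so 4 ∉ (Rᶜ ∩ S) Δ S
4 ∈ ((Rᶜ ∩ S) Δ S)ᶜ since 4 ∉ ((Rᶜ ∩ S) Δ S)
4 ∈ (Q Δ P) and 4 ∈ ((Rᶜ ∩ S) Δ S)ᶜ, so 4 ∈ (Q Δ P) ∩ ((Rᶜ ∩ S) Δ S)ᶜ

Yes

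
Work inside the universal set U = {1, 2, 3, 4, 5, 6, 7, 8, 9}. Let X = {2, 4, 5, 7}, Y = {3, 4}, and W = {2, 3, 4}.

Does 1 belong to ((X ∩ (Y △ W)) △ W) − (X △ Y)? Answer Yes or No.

No

1 ∉ Y and 1 ∉ W, so 1 ∉ Y △ W
1 ∉ X and 1 ∉ (Y △ W), so 1 ∉ X ∩ (Y △ W)
1 ∉ (X ∩ (Y △ W)) and 1 ∉ W, so 1 ∉ (X ∩ (Y △ W)) △ W
1 ∉ X and 1 ∉ Y, so 1 ∉ X △ Y
1 ∉ ((X ∩ (Y △ W)) △ W) and 1 ∉ (X △ Y), so 1 ∉ ((X ∩ (Y △ W)) △ W) − (X △ Y)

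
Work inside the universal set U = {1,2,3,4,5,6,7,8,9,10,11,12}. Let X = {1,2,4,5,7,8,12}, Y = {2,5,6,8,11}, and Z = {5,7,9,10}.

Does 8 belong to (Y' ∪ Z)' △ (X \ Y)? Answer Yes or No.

8 ∈ Y, so 8 ∉ Y'
8 ∉ Y' and 8 ∉ Z, so 8 ∉ Y' ∪ Z
8 ∈ (Y' ∪ Z)' since 8 ∉ (Y' ∪ Z)
8 ∈ X and 8 ∈ Y, so 8 ∉ X \ Y
8 ∈ (Y' ∪ Z)' and 8 ∉ (X \ Y), so 8 ∈ (Y' ∪ Z)' △ (X \ Y)

Yes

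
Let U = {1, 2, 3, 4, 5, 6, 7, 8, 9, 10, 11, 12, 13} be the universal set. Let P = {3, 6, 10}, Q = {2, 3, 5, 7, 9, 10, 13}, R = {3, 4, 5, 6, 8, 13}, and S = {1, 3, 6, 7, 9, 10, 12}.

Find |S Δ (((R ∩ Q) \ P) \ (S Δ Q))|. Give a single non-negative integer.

7

R ∩ Q = {3, 5, 13}
(R ∩ Q) \ P = {5, 13}
S Δ Q = {1, 2, 5, 6, 12, 13}
((R ∩ Q) \ P) \ (S Δ Q) = {}
S Δ (((R ∩ Q) \ P) \ (S Δ Q)) = {1, 3, 6, 7, 9, 10, 12}
|S Δ (((R ∩ Q) \ P) \ (S Δ Q))| = 7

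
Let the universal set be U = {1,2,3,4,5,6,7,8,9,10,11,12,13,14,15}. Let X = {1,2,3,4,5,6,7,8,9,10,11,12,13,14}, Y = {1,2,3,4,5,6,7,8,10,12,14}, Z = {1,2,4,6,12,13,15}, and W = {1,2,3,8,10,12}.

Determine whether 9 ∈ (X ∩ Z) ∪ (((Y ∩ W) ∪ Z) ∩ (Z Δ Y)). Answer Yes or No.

9 ∈ X and 9 ∉ Z, so 9 ∉ X ∩ Z
9 ∉ Y and 9 ∉ W, so 9 ∉ Y ∩ W
9 ∉ (Y ∩ W) and 9 ∉ Z, so 9 ∉ (Y ∩ W) ∪ Z
9 ∉ Z and 9 ∉ Y, so 9 ∉ Z Δ Y
9 ∉ ((Y ∩ W) ∪ Z) and 9 ∉ (Z Δ Y), so 9 ∉ ((Y ∩ W) ∪ Z) ∩ (Z Δ Y)
9 ∉ (X ∩ Z) and 9 ∉ (((Y ∩ W) ∪ Z) ∩ (Z Δ Y)), so 9 ∉ (X ∩ Z) ∪ (((Y ∩ W) ∪ Z) ∩ (Z Δ Y))

No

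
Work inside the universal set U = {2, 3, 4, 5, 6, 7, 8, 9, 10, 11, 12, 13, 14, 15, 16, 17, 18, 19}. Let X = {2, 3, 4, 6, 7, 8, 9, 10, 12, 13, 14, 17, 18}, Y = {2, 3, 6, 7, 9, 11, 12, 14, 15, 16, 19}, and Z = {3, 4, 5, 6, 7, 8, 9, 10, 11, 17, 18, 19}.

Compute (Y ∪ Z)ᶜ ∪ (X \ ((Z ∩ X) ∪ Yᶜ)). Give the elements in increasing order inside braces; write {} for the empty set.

{2, 12, 13, 14}

Y ∪ Z = {2, 3, 4, 5, 6, 7, 8, 9, 10, 11, 12, 14, 15, 16, 17, 18, 19}
(Y ∪ Z)ᶜ = {13}
Z ∩ X = {3, 4, 6, 7, 8, 9, 10, 17, 18}
Yᶜ = {4, 5, 8, 10, 13, 17, 18}
(Z ∩ X) ∪ Yᶜ = {3, 4, 5, 6, 7, 8, 9, 10, 13, 17, 18}
X \ ((Z ∩ X) ∪ Yᶜ) = {2, 12, 14}
(Y ∪ Z)ᶜ ∪ (X \ ((Z ∩ X) ∪ Yᶜ)) = {2, 12, 13, 14}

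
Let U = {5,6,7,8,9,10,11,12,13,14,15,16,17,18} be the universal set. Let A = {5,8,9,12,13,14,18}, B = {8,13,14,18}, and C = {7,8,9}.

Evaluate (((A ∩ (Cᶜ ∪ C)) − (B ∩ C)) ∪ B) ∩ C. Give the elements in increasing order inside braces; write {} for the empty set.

{8,9}

Cᶜ = {5,6,10,11,12,13,14,15,16,17,18}
Cᶜ ∪ C = {5,6,7,8,9,10,11,12,13,14,15,16,17,18}
A ∩ (Cᶜ ∪ C) = {5,8,9,12,13,14,18}
B ∩ C = {8}
(A ∩ (Cᶜ ∪ C)) − (B ∩ C) = {5,9,12,13,14,18}
((A ∩ (Cᶜ ∪ C)) − (B ∩ C)) ∪ B = {5,8,9,12,13,14,18}
(((A ∩ (Cᶜ ∪ C)) − (B ∩ C)) ∪ B) ∩ C = {8,9}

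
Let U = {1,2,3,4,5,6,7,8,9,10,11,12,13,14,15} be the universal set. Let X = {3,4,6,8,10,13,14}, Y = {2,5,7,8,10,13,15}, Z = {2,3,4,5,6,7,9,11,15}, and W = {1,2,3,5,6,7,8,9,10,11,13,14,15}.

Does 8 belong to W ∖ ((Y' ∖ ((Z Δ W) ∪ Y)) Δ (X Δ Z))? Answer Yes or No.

8 ∈ Y, so 8 ∉ Y'
8 ∉ Z and 8 ∈ W, so 8 ∈ Z Δ W
8 ∈ (Z Δ W) and 8 ∈ Y, so 8 ∈ (Z Δ W) ∪ Y
8 ∉ Y' and 8 ∈ ((Z Δ W) ∪ Y), so 8 ∉ Y' ∖ ((Z Δ W) ∪ Y)
8 ∈ X and 8 ∉ Z, so 8 ∈ X Δ Z
8 ∉ (Y' ∖ ((Z Δ W) ∪ Y)) and 8 ∈ (X Δ Z), so 8 ∈ (Y' ∖ ((Z Δ W) ∪ Y)) Δ (X Δ Z)
8 ∈ W and 8 ∈ ((Y' ∖ ((Z Δ W) ∪ Y)) Δ (X Δ Z)), so 8 ∉ W ∖ ((Y' ∖ ((Z Δ W) ∪ Y)) Δ (X Δ Z))

No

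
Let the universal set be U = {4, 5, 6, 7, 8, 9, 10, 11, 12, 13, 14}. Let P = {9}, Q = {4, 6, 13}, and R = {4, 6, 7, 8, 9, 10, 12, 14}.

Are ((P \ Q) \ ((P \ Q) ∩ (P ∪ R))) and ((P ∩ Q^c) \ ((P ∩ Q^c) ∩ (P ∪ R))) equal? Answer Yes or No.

P \ Q = {9}
P ∪ R = {4, 6, 7, 8, 9, 10, 12, 14}
(P \ Q) ∩ (P ∪ R) = {9}
(P \ Q) \ ((P \ Q) ∩ (P ∪ R)) = {}
Q^c = {5, 7, 8, 9, 10, 11, 12, 14}
P ∩ Q^c = {9}
(P ∩ Q^c) ∩ (P ∪ R) = {9}
(P ∩ Q^c) \ ((P ∩ Q^c) ∩ (P ∪ R)) = {}
Both equal {}, so (P \ Q) \ ((P \ Q) ∩ (P ∪ R)) = (P ∩ Q^c) \ ((P ∩ Q^c) ∩ (P ∪ R)).

Yes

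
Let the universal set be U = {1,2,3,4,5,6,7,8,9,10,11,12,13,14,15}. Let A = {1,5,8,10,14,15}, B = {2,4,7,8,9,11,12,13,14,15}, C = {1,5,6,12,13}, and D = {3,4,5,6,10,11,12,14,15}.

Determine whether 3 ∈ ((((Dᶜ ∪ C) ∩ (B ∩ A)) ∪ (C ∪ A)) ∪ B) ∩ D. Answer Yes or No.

3 ∈ D, so 3 ∉ Dᶜ
3 ∉ Dᶜ and 3 ∉ C, so 3 ∉ Dᶜ ∪ C
3 ∉ B and 3 ∉ A, so 3 ∉ B ∩ A
3 ∉ (Dᶜ ∪ C) and 3 ∉ (B ∩ A), so 3 ∉ (Dᶜ ∪ C) ∩ (B ∩ A)
3 ∉ C and 3 ∉ A, so 3 ∉ C ∪ A
3 ∉ ((Dᶜ ∪ C) ∩ (B ∩ A)) and 3 ∉ (C ∪ A), so 3 ∉ ((Dᶜ ∪ C) ∩ (B ∩ A)) ∪ (C ∪ A)
3 ∉ (((Dᶜ ∪ C) ∩ (B ∩ A)) ∪ (C ∪ A)) and 3 ∉ B, so 3 ∉ (((Dᶜ ∪ C) ∩ (B ∩ A)) ∪ (C ∪ A)) ∪ B
3 ∉ ((((Dᶜ ∪ C) ∩ (B ∩ A)) ∪ (C ∪ A)) ∪ B) and 3 ∈ D, so 3 ∉ ((((Dᶜ ∪ C) ∩ (B ∩ A)) ∪ (C ∪ A)) ∪ B) ∩ D

No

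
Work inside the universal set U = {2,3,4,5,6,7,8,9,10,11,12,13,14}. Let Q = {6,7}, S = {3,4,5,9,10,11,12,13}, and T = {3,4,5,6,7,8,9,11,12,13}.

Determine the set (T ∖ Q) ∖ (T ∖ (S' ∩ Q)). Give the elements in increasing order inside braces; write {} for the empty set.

{}

T ∖ Q = {3,4,5,8,9,11,12,13}
S' = {2,6,7,8,14}
S' ∩ Q = {6,7}
T ∖ (S' ∩ Q) = {3,4,5,8,9,11,12,13}
(T ∖ Q) ∖ (T ∖ (S' ∩ Q)) = {}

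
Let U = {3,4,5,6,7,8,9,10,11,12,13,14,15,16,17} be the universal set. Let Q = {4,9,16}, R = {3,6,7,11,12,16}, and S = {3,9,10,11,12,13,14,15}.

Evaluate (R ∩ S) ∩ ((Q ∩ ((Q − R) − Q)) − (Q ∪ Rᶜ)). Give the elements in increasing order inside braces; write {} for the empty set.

{}

R ∩ S = {3,11,12}
Q − R = {4,9}
(Q − R) − Q = {}
Q ∩ ((Q − R) − Q) = {}
Rᶜ = {4,5,8,9,10,13,14,15,17}
Q ∪ Rᶜ = {4,5,8,9,10,13,14,15,16,17}
(Q ∩ ((Q − R) − Q)) − (Q ∪ Rᶜ) = {}
(R ∩ S) ∩ ((Q ∩ ((Q − R) − Q)) − (Q ∪ Rᶜ)) = {}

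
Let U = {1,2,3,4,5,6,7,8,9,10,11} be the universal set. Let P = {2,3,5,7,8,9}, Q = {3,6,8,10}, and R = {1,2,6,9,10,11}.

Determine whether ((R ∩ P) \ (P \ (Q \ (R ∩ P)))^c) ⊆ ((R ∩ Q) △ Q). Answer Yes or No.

R ∩ P = {2,9}
Q \ (R ∩ P) = {3,6,8,10}
P \ (Q \ (R ∩ P)) = {2,5,7,9}
(P \ (Q \ (R ∩ P)))^c = {1,3,4,6,8,10,11}
(R ∩ P) \ (P \ (Q \ (R ∩ P)))^c = {2,9}
R ∩ Q = {6,10}
(R ∩ Q) △ Q = {3,8}
2 ∈ (R ∩ P) \ (P \ (Q \ (R ∩ P)))^c but 2 ∉ (R ∩ Q) △ Q, so the inclusion fails.

No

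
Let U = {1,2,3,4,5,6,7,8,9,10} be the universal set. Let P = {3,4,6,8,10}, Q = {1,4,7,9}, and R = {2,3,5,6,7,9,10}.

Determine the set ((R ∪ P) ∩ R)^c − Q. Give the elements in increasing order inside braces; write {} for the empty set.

{8}

R ∪ P = {2,3,4,5,6,7,8,9,10}
(R ∪ P) ∩ R = {2,3,5,6,7,9,10}
((R ∪ P) ∩ R)^c = {1,4,8}
((R ∪ P) ∩ R)^c − Q = {8}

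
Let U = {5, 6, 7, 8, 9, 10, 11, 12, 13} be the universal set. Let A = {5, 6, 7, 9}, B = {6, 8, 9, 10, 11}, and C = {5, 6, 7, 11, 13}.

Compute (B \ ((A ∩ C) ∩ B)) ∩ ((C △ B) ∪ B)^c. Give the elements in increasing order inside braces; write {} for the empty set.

{}

A ∩ C = {5, 6, 7}
(A ∩ C) ∩ B = {6}
B \ ((A ∩ C) ∩ B) = {8, 9, 10, 11}
C △ B = {5, 7, 8, 9, 10, 13}
(C △ B) ∪ B = {5, 6, 7, 8, 9, 10, 11, 13}
((C △ B) ∪ B)^c = {12}
(B \ ((A ∩ C) ∩ B)) ∩ ((C △ B) ∪ B)^c = {}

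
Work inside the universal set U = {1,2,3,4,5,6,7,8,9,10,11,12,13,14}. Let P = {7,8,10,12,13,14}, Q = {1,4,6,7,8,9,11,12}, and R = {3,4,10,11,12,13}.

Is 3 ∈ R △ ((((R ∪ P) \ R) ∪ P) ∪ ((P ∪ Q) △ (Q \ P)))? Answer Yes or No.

Yes

3 ∈ R and 3 ∉ P, so 3 ∈ R ∪ P
3 ∈ (R ∪ P) and 3 ∈ R, so 3 ∉ (R ∪ P) \ R
3 ∉ ((R ∪ P) \ R) and 3 ∉ P, so 3 ∉ ((R ∪ P) \ R) ∪ P
3 ∉ P and 3 ∉ Q, so 3 ∉ P ∪ Q
3 ∉ Q and 3 ∉ P, so 3 ∉ Q \ P
3 ∉ (P ∪ Q) and 3 ∉ (Q \ P), so 3 ∉ (P ∪ Q) △ (Q \ P)
3 ∉ (((R ∪ P) \ R) ∪ P) and 3 ∉ ((P ∪ Q) △ (Q \ P)), so 3 ∉ (((R ∪ P) \ R) ∪ P) ∪ ((P ∪ Q) △ (Q \ P))
3 ∈ R and 3 ∉ ((((R ∪ P) \ R) ∪ P) ∪ ((P ∪ Q) △ (Q \ P))), so 3 ∈ R △ ((((R ∪ P) \ R) ∪ P) ∪ ((P ∪ Q) △ (Q \ P)))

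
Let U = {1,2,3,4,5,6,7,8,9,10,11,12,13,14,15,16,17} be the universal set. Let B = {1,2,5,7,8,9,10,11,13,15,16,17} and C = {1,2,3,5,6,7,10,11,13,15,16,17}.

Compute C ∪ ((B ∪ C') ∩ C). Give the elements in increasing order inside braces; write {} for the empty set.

{1,2,3,5,6,7,10,11,13,15,16,17}

C' = {4,8,9,12,14}
B ∪ C' = {1,2,4,5,7,8,9,10,11,12,13,14,15,16,17}
(B ∪ C') ∩ C = {1,2,5,7,10,11,13,15,16,17}
C ∪ ((B ∪ C') ∩ C) = {1,2,3,5,6,7,10,11,13,15,16,17}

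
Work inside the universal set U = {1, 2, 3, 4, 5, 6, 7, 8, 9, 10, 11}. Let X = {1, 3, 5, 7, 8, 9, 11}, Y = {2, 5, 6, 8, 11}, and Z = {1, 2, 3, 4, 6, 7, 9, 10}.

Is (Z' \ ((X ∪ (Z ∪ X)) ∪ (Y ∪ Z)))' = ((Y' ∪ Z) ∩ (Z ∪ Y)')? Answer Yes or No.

No

Z' = {5, 8, 11}
Z ∪ X = {1, 2, 3, 4, 5, 6, 7, 8, 9, 10, 11}
X ∪ (Z ∪ X) = {1, 2, 3, 4, 5, 6, 7, 8, 9, 10, 11}
Y ∪ Z = {1, 2, 3, 4, 5, 6, 7, 8, 9, 10, 11}
(X ∪ (Z ∪ X)) ∪ (Y ∪ Z) = {1, 2, 3, 4, 5, 6, 7, 8, 9, 10, 11}
Z' \ ((X ∪ (Z ∪ X)) ∪ (Y ∪ Z)) = {}
(Z' \ ((X ∪ (Z ∪ X)) ∪ (Y ∪ Z)))' = {1, 2, 3, 4, 5, 6, 7, 8, 9, 10, 11}
Y' = {1, 3, 4, 7, 9, 10}
Y' ∪ Z = {1, 2, 3, 4, 6, 7, 9, 10}
Z ∪ Y = {1, 2, 3, 4, 5, 6, 7, 8, 9, 10, 11}
(Z ∪ Y)' = {}
(Y' ∪ Z) ∩ (Z ∪ Y)' = {}
1 ∈ (Z' \ ((X ∪ (Z ∪ X)) ∪ (Y ∪ Z)))' but 1 ∉ (Y' ∪ Z) ∩ (Z ∪ Y)', so they differ.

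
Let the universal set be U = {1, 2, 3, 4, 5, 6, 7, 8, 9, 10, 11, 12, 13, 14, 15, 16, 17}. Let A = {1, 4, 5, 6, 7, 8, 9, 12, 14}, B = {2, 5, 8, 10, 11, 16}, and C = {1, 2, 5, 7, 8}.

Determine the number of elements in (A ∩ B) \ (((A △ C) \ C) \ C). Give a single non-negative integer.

2

A ∩ B = {5, 8}
A △ C = {2, 4, 6, 9, 12, 14}
(A △ C) \ C = {4, 6, 9, 12, 14}
((A △ C) \ C) \ C = {4, 6, 9, 12, 14}
(A ∩ B) \ (((A △ C) \ C) \ C) = {5, 8}
|(A ∩ B) \ (((A △ C) \ C) \ C)| = 2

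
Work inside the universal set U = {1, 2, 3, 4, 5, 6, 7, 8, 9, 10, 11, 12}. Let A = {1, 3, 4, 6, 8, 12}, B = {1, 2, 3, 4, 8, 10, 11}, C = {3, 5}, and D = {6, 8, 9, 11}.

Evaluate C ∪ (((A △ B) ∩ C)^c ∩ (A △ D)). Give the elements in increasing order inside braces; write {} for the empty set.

{1, 3, 4, 5, 9, 11, 12}

A △ B = {2, 6, 10, 11, 12}
(A △ B) ∩ C = {}
((A △ B) ∩ C)^c = {1, 2, 3, 4, 5, 6, 7, 8, 9, 10, 11, 12}
A △ D = {1, 3, 4, 9, 11, 12}
((A △ B) ∩ C)^c ∩ (A △ D) = {1, 3, 4, 9, 11, 12}
C ∪ (((A △ B) ∩ C)^c ∩ (A △ D)) = {1, 3, 4, 5, 9, 11, 12}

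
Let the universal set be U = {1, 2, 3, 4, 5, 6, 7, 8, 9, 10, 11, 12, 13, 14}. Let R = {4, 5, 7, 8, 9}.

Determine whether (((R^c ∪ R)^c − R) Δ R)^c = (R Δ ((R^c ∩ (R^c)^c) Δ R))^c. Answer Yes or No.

R^c = {1, 2, 3, 6, 10, 11, 12, 13, 14}
R^c ∪ R = {1, 2, 3, 4, 5, 6, 7, 8, 9, 10, 11, 12, 13, 14}
(R^c ∪ R)^c = {}
(R^c ∪ R)^c − R = {}
((R^c ∪ R)^c − R) Δ R = {4, 5, 7, 8, 9}
(((R^c ∪ R)^c − R) Δ R)^c = {1, 2, 3, 6, 10, 11, 12, 13, 14}
(R^c)^c = {4, 5, 7, 8, 9}
R^c ∩ (R^c)^c = {}
(R^c ∩ (R^c)^c) Δ R = {4, 5, 7, 8, 9}
R Δ ((R^c ∩ (R^c)^c) Δ R) = {}
(R Δ ((R^c ∩ (R^c)^c) Δ R))^c = {1, 2, 3, 4, 5, 6, 7, 8, 9, 10, 11, 12, 13, 14}
4 ∈ (R Δ ((R^c ∩ (R^c)^c) Δ R))^c but 4 ∉ (((R^c ∪ R)^c − R) Δ R)^c, so they differ.

No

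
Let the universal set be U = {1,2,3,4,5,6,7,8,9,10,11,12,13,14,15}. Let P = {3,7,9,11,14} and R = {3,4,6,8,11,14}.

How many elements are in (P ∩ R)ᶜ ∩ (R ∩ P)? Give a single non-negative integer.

P ∩ R = {3,11,14}
(P ∩ R)ᶜ = {1,2,4,5,6,7,8,9,10,12,13,15}
R ∩ P = {3,11,14}
(P ∩ R)ᶜ ∩ (R ∩ P) = {}
|(P ∩ R)ᶜ ∩ (R ∩ P)| = 0

0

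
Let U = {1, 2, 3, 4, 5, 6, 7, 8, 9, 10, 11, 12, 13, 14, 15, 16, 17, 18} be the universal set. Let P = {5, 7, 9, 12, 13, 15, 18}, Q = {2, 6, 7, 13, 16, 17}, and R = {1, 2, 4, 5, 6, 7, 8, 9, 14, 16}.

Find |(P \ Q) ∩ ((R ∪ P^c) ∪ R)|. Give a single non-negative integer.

2

P \ Q = {5, 9, 12, 15, 18}
P^c = {1, 2, 3, 4, 6, 8, 10, 11, 14, 16, 17}
R ∪ P^c = {1, 2, 3, 4, 5, 6, 7, 8, 9, 10, 11, 14, 16, 17}
(R ∪ P^c) ∪ R = {1, 2, 3, 4, 5, 6, 7, 8, 9, 10, 11, 14, 16, 17}
(P \ Q) ∩ ((R ∪ P^c) ∪ R) = {5, 9}
|(P \ Q) ∩ ((R ∪ P^c) ∪ R)| = 2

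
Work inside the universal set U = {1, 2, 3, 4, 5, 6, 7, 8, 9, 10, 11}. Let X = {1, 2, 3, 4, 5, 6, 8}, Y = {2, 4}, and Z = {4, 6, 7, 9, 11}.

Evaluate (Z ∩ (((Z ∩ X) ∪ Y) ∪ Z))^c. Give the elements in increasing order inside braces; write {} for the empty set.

{1, 2, 3, 5, 8, 10}

Z ∩ X = {4, 6}
(Z ∩ X) ∪ Y = {2, 4, 6}
((Z ∩ X) ∪ Y) ∪ Z = {2, 4, 6, 7, 9, 11}
Z ∩ (((Z ∩ X) ∪ Y) ∪ Z) = {4, 6, 7, 9, 11}
(Z ∩ (((Z ∩ X) ∪ Y) ∪ Z))^c = {1, 2, 3, 5, 8, 10}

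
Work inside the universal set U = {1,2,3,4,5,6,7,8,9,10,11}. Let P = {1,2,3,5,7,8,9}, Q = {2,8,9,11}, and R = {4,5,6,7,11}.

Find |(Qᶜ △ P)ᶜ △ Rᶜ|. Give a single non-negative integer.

Qᶜ = {1,3,4,5,6,7,10}
Qᶜ △ P = {2,4,6,8,9,10}
(Qᶜ △ P)ᶜ = {1,3,5,7,11}
Rᶜ = {1,2,3,8,9,10}
(Qᶜ △ P)ᶜ △ Rᶜ = {2,5,7,8,9,10,11}
|(Qᶜ △ P)ᶜ △ Rᶜ| = 7

7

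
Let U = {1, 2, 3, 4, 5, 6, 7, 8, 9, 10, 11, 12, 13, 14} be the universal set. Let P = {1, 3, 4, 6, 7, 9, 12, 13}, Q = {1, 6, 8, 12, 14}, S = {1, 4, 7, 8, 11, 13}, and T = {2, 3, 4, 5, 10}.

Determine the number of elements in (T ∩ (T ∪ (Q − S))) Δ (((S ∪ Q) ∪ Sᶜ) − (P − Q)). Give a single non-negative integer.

8

Q − S = {6, 12, 14}
T ∪ (Q − S) = {2, 3, 4, 5, 6, 10, 12, 14}
T ∩ (T ∪ (Q − S)) = {2, 3, 4, 5, 10}
S ∪ Q = {1, 4, 6, 7, 8, 11, 12, 13, 14}
Sᶜ = {2, 3, 5, 6, 9, 10, 12, 14}
(S ∪ Q) ∪ Sᶜ = {1, 2, 3, 4, 5, 6, 7, 8, 9, 10, 11, 12, 13, 14}
P − Q = {3, 4, 7, 9, 13}
((S ∪ Q) ∪ Sᶜ) − (P − Q) = {1, 2, 5, 6, 8, 10, 11, 12, 14}
(T ∩ (T ∪ (Q − S))) Δ (((S ∪ Q) ∪ Sᶜ) − (P − Q)) = {1, 3, 4, 6, 8, 11, 12, 14}
|(T ∩ (T ∪ (Q − S))) Δ (((S ∪ Q) ∪ Sᶜ) − (P − Q))| = 8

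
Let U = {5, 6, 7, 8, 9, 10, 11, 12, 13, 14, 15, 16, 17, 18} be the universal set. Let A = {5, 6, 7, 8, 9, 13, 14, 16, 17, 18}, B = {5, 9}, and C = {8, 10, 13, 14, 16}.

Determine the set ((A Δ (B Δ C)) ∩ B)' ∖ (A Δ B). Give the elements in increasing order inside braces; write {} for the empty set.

B Δ C = {5, 8, 9, 10, 13, 14, 16}
A Δ (B Δ C) = {6, 7, 10, 17, 18}
(A Δ (B Δ C)) ∩ B = {}
((A Δ (B Δ C)) ∩ B)' = {5, 6, 7, 8, 9, 10, 11, 12, 13, 14, 15, 16, 17, 18}
A Δ B = {6, 7, 8, 13, 14, 16, 17, 18}
((A Δ (B Δ C)) ∩ B)' ∖ (A Δ B) = {5, 9, 10, 11, 12, 15}

{5, 9, 10, 11, 12, 15}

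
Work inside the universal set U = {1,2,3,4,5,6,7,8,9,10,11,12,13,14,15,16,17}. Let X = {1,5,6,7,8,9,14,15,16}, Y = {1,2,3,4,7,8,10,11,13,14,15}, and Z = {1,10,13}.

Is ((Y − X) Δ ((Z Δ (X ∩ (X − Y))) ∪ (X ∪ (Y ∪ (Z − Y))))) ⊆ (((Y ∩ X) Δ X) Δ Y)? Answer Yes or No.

Y − X = {2,3,4,10,11,13}
X − Y = {5,6,9,16}
X ∩ (X − Y) = {5,6,9,16}
Z Δ (X ∩ (X − Y)) = {1,5,6,9,10,13,16}
Z − Y = {}
Y ∪ (Z − Y) = {1,2,3,4,7,8,10,11,13,14,15}
X ∪ (Y ∪ (Z − Y)) = {1,2,3,4,5,6,7,8,9,10,11,13,14,15,16}
(Z Δ (X ∩ (X − Y))) ∪ (X ∪ (Y ∪ (Z − Y))) = {1,2,3,4,5,6,7,8,9,10,11,13,14,15,16}
(Y − X) Δ ((Z Δ (X ∩ (X − Y))) ∪ (X ∪ (Y ∪ (Z − Y)))) = {1,5,6,7,8,9,14,15,16}
Y ∩ X = {1,7,8,14,15}
(Y ∩ X) Δ X = {5,6,9,16}
((Y ∩ X) Δ X) Δ Y = {1,2,3,4,5,6,7,8,9,10,11,13,14,15,16}
Every element of {1,5,6,7,8,9,14,15,16} is in {1,2,3,4,5,6,7,8,9,10,11,13,14,15,16}, so (Y − X) Δ ((Z Δ (X ∩ (X − Y))) ∪ (X ∪ (Y ∪ (Z − Y)))) ⊆ ((Y ∩ X) Δ X) Δ Y.

Yes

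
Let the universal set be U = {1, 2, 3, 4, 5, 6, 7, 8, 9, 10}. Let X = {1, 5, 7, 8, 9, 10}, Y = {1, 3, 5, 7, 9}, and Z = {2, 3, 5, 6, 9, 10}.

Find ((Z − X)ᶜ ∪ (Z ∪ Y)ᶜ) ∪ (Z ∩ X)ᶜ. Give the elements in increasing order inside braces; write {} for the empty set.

Z − X = {2, 3, 6}
(Z − X)ᶜ = {1, 4, 5, 7, 8, 9, 10}
Z ∪ Y = {1, 2, 3, 5, 6, 7, 9, 10}
(Z ∪ Y)ᶜ = {4, 8}
(Z − X)ᶜ ∪ (Z ∪ Y)ᶜ = {1, 4, 5, 7, 8, 9, 10}
Z ∩ X = {5, 9, 10}
(Z ∩ X)ᶜ = {1, 2, 3, 4, 6, 7, 8}
((Z − X)ᶜ ∪ (Z ∪ Y)ᶜ) ∪ (Z ∩ X)ᶜ = {1, 2, 3, 4, 5, 6, 7, 8, 9, 10}

{1, 2, 3, 4, 5, 6, 7, 8, 9, 10}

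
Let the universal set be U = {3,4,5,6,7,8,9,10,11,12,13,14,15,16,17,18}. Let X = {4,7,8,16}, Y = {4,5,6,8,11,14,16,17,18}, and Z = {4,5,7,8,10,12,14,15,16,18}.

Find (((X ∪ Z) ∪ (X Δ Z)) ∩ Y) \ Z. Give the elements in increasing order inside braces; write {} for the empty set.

{}

X ∪ Z = {4,5,7,8,10,12,14,15,16,18}
X Δ Z = {5,10,12,14,15,18}
(X ∪ Z) ∪ (X Δ Z) = {4,5,7,8,10,12,14,15,16,18}
((X ∪ Z) ∪ (X Δ Z)) ∩ Y = {4,5,8,14,16,18}
(((X ∪ Z) ∪ (X Δ Z)) ∩ Y) \ Z = {}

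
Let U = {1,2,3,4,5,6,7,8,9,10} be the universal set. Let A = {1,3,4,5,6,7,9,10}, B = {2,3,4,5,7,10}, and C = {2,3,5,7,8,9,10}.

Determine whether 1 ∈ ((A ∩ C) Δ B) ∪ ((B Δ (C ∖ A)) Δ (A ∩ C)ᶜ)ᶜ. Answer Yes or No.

No

1 ∈ A and 1 ∉ C, so 1 ∉ A ∩ C
1 ∉ (A ∩ C) and 1 ∉ B, so 1 ∉ (A ∩ C) Δ B
1 ∉ C and 1 ∈ A, so 1 ∉ C ∖ A
1 ∉ B and 1 ∉ (C ∖ A), so 1 ∉ B Δ (C ∖ A)
1 ∈ A and 1 ∉ C, so 1 ∉ A ∩ C
1 ∈ (A ∩ C)ᶜ since 1 ∉ (A ∩ C)
1 ∉ (B Δ (C ∖ A)) and 1 ∈ (A ∩ C)ᶜ, so 1 ∈ (B Δ (C ∖ A)) Δ (A ∩ C)ᶜ
1 ∉ ((B Δ (C ∖ A)) Δ (A ∩ C)ᶜ)ᶜ since 1 ∈ ((B Δ (C ∖ A)) Δ (A ∩ C)ᶜ)
1 ∉ ((A ∩ C) Δ B) and 1 ∉ ((B Δ (C ∖ A)) Δ (A ∩ C)ᶜ)ᶜ, so 1 ∉ ((A ∩ C) Δ B) ∪ ((B Δ (C ∖ A)) Δ (A ∩ C)ᶜ)ᶜ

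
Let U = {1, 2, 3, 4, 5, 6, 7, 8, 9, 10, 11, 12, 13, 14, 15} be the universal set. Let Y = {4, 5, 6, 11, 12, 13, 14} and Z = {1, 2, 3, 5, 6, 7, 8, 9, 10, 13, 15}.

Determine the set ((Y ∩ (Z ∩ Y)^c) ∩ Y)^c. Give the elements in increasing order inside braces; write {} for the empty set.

{1, 2, 3, 5, 6, 7, 8, 9, 10, 13, 15}

Z ∩ Y = {5, 6, 13}
(Z ∩ Y)^c = {1, 2, 3, 4, 7, 8, 9, 10, 11, 12, 14, 15}
Y ∩ (Z ∩ Y)^c = {4, 11, 12, 14}
(Y ∩ (Z ∩ Y)^c) ∩ Y = {4, 11, 12, 14}
((Y ∩ (Z ∩ Y)^c) ∩ Y)^c = {1, 2, 3, 5, 6, 7, 8, 9, 10, 13, 15}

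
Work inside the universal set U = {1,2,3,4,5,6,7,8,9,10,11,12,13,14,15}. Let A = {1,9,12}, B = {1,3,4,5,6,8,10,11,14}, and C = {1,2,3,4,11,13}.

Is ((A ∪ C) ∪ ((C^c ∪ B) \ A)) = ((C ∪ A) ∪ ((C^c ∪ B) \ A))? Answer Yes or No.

A ∪ C = {1,2,3,4,9,11,12,13}
C^c = {5,6,7,8,9,10,12,14,15}
C^c ∪ B = {1,3,4,5,6,7,8,9,10,11,12,14,15}
(C^c ∪ B) \ A = {3,4,5,6,7,8,10,11,14,15}
(A ∪ C) ∪ ((C^c ∪ B) \ A) = {1,2,3,4,5,6,7,8,9,10,11,12,13,14,15}
C ∪ A = {1,2,3,4,9,11,12,13}
(C ∪ A) ∪ ((C^c ∪ B) \ A) = {1,2,3,4,5,6,7,8,9,10,11,12,13,14,15}
Both equal {1,2,3,4,5,6,7,8,9,10,11,12,13,14,15}, so (A ∪ C) ∪ ((C^c ∪ B) \ A) = (C ∪ A) ∪ ((C^c ∪ B) \ A).

Yes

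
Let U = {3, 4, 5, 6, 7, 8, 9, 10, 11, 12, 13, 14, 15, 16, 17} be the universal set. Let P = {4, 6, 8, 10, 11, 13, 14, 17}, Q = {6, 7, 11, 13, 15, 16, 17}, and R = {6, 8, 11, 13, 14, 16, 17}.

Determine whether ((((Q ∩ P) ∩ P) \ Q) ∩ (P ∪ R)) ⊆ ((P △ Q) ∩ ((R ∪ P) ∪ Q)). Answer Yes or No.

Q ∩ P = {6, 11, 13, 17}
(Q ∩ P) ∩ P = {6, 11, 13, 17}
((Q ∩ P) ∩ P) \ Q = {}
P ∪ R = {4, 6, 8, 10, 11, 13, 14, 16, 17}
(((Q ∩ P) ∩ P) \ Q) ∩ (P ∪ R) = {}
P △ Q = {4, 7, 8, 10, 14, 15, 16}
R ∪ P = {4, 6, 8, 10, 11, 13, 14, 16, 17}
(R ∪ P) ∪ Q = {4, 6, 7, 8, 10, 11, 13, 14, 15, 16, 17}
(P △ Q) ∩ ((R ∪ P) ∪ Q) = {4, 7, 8, 10, 14, 15, 16}
Every element of {} is in {4, 7, 8, 10, 14, 15, 16}, so (((Q ∩ P) ∩ P) \ Q) ∩ (P ∪ R) ⊆ (P △ Q) ∩ ((R ∪ P) ∪ Q).

Yes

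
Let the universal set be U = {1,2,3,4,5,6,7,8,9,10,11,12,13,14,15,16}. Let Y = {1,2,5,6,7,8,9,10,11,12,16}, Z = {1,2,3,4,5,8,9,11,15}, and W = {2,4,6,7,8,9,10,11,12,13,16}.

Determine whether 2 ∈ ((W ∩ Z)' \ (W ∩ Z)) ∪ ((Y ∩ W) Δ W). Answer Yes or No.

2 ∈ W and 2 ∈ Z, so 2 ∈ W ∩ Z
2 ∉ (W ∩ Z)' since 2 ∈ (W ∩ Z)
2 ∈ W and 2 ∈ Z, so 2 ∈ W ∩ Z
2 ∉ (W ∩ Z)' and 2 ∈ (W ∩ Z), so 2 ∉ (W ∩ Z)' \ (W ∩ Z)
2 ∈ Y and 2 ∈ W, so 2 ∈ Y ∩ W
2 ∈ (Y ∩ W) and 2 ∈ W, so 2 ∉ (Y ∩ W) Δ W
2 ∉ ((W ∩ Z)' \ (W ∩ Z)) and 2 ∉ ((Y ∩ W) Δ W), so 2 ∉ ((W ∩ Z)' \ (W ∩ Z)) ∪ ((Y ∩ W) Δ W)

No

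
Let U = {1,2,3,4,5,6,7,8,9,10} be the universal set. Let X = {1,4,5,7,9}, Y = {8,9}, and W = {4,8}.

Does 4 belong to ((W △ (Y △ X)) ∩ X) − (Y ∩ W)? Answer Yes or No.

No

4 ∉ Y and 4 ∈ X, so 4 ∈ Y △ X
4 ∈ W and 4 ∈ (Y △ X), so 4 ∉ W △ (Y △ X)
4 ∉ (W △ (Y △ X)) and 4 ∈ X, so 4 ∉ (W △ (Y △ X)) ∩ X
4 ∉ Y and 4 ∈ W, so 4 ∉ Y ∩ W
4 ∉ ((W △ (Y △ X)) ∩ X) and 4 ∉ (Y ∩ W), so 4 ∉ ((W △ (Y △ X)) ∩ X) − (Y ∩ W)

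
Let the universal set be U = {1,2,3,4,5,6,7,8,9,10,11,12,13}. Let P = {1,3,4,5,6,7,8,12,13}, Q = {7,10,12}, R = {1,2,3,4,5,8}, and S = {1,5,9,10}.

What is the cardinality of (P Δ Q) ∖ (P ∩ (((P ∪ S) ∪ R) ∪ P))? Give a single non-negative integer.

P Δ Q = {1,3,4,5,6,8,10,13}
P ∪ S = {1,3,4,5,6,7,8,9,10,12,13}
(P ∪ S) ∪ R = {1,2,3,4,5,6,7,8,9,10,12,13}
((P ∪ S) ∪ R) ∪ P = {1,2,3,4,5,6,7,8,9,10,12,13}
P ∩ (((P ∪ S) ∪ R) ∪ P) = {1,3,4,5,6,7,8,12,13}
(P Δ Q) ∖ (P ∩ (((P ∪ S) ∪ R) ∪ P)) = {10}
|(P Δ Q) ∖ (P ∩ (((P ∪ S) ∪ R) ∪ P))| = 1

1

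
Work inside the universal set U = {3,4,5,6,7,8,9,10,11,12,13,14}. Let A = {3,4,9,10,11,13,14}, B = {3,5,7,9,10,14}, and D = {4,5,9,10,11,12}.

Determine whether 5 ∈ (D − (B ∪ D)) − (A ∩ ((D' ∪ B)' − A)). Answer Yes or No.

5 ∈ B and 5 ∈ D, so 5 ∈ B ∪ D
5 ∈ D and 5 ∈ (B ∪ D), so 5 ∉ D − (B ∪ D)
5 ∈ D, so 5 ∉ D'
5 ∉ D' and 5 ∈ B, so 5 ∈ D' ∪ B
5 ∉ (D' ∪ B)' since 5 ∈ (D' ∪ B)
5 ∉ (D' ∪ B)' and 5 ∉ A, so 5 ∉ (D' ∪ B)' − A
5 ∉ A and 5 ∉ ((D' ∪ B)' − A), so 5 ∉ A ∩ ((D' ∪ B)' − A)
5 ∉ (D − (B ∪ D)) and 5 ∉ (A ∩ ((D' ∪ B)' − A)), so 5 ∉ (D − (B ∪ D)) − (A ∩ ((D' ∪ B)' − A))

No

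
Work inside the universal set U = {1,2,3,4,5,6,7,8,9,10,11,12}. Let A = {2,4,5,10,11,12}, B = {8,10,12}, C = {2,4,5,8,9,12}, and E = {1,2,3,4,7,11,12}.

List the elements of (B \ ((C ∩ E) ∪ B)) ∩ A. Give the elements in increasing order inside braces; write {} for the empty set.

C ∩ E = {2,4,12}
(C ∩ E) ∪ B = {2,4,8,10,12}
B \ ((C ∩ E) ∪ B) = {}
(B \ ((C ∩ E) ∪ B)) ∩ A = {}

{}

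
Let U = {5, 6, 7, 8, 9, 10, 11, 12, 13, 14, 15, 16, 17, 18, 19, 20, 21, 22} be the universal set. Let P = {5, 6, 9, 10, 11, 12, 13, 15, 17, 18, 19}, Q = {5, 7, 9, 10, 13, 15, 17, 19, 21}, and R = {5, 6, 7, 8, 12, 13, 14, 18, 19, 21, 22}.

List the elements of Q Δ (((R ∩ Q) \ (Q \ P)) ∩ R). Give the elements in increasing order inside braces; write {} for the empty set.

{7, 9, 10, 15, 17, 21}

R ∩ Q = {5, 7, 13, 19, 21}
Q \ P = {7, 21}
(R ∩ Q) \ (Q \ P) = {5, 13, 19}
((R ∩ Q) \ (Q \ P)) ∩ R = {5, 13, 19}
Q Δ (((R ∩ Q) \ (Q \ P)) ∩ R) = {7, 9, 10, 15, 17, 21}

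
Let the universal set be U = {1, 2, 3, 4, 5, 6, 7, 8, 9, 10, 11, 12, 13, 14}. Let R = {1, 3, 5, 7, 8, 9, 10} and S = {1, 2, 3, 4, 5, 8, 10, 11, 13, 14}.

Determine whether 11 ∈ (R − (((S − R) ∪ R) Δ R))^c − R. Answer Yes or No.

Yes

11 ∈ S and 11 ∉ R, so 11 ∈ S − R
11 ∈ (S − R) and 11 ∉ R, so 11 ∈ (S − R) ∪ R
11 ∈ ((S − R) ∪ R) and 11 ∉ R, so 11 ∈ ((S − R) ∪ R) Δ R
11 ∉ R and 11 ∈ (((S − R) ∪ R) Δ R), so 11 ∉ R − (((S − R) ∪ R) Δ R)
11 ∈ (R − (((S − R) ∪ R) Δ R))^c since 11 ∉ (R − (((S − R) ∪ R) Δ R))
11 ∈ (R − (((S − R) ∪ R) Δ R))^c and 11 ∉ R, so 11 ∈ (R − (((S − R) ∪ R) Δ R))^c − R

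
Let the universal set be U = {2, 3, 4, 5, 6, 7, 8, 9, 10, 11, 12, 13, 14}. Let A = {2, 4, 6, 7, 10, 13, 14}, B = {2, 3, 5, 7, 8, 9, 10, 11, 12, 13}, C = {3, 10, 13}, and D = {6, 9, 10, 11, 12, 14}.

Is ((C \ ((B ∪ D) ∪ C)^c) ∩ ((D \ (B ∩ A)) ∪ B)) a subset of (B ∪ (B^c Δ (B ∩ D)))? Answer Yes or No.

B ∪ D = {2, 3, 5, 6, 7, 8, 9, 10, 11, 12, 13, 14}
(B ∪ D) ∪ C = {2, 3, 5, 6, 7, 8, 9, 10, 11, 12, 13, 14}
((B ∪ D) ∪ C)^c = {4}
C \ ((B ∪ D) ∪ C)^c = {3, 10, 13}
B ∩ A = {2, 7, 10, 13}
D \ (B ∩ A) = {6, 9, 11, 12, 14}
(D \ (B ∩ A)) ∪ B = {2, 3, 5, 6, 7, 8, 9, 10, 11, 12, 13, 14}
(C \ ((B ∪ D) ∪ C)^c) ∩ ((D \ (B ∩ A)) ∪ B) = {3, 10, 13}
B^c = {4, 6, 14}
B ∩ D = {9, 10, 11, 12}
B^c Δ (B ∩ D) = {4, 6, 9, 10, 11, 12, 14}
B ∪ (B^c Δ (B ∩ D)) = {2, 3, 4, 5, 6, 7, 8, 9, 10, 11, 12, 13, 14}
Every element of {3, 10, 13} is in {2, 3, 4, 5, 6, 7, 8, 9, 10, 11, 12, 13, 14}, so (C \ ((B ∪ D) ∪ C)^c) ∩ ((D \ (B ∩ A)) ∪ B) ⊆ B ∪ (B^c Δ (B ∩ D)).

Yes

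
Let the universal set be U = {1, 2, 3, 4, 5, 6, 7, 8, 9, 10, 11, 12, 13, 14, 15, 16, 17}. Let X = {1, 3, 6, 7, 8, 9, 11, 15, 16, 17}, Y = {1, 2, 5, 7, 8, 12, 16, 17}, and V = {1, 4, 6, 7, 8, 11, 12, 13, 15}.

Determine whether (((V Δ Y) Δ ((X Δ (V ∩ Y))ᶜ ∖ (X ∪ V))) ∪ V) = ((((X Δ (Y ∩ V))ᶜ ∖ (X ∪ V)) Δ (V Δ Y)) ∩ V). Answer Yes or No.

No

V Δ Y = {2, 4, 5, 6, 11, 13, 15, 16, 17}
V ∩ Y = {1, 7, 8, 12}
X Δ (V ∩ Y) = {3, 6, 9, 11, 12, 15, 16, 17}
(X Δ (V ∩ Y))ᶜ = {1, 2, 4, 5, 7, 8, 10, 13, 14}
X ∪ V = {1, 3, 4, 6, 7, 8, 9, 11, 12, 13, 15, 16, 17}
(X Δ (V ∩ Y))ᶜ ∖ (X ∪ V) = {2, 5, 10, 14}
(V Δ Y) Δ ((X Δ (V ∩ Y))ᶜ ∖ (X ∪ V)) = {4, 6, 10, 11, 13, 14, 15, 16, 17}
((V Δ Y) Δ ((X Δ (V ∩ Y))ᶜ ∖ (X ∪ V))) ∪ V = {1, 4, 6, 7, 8, 10, 11, 12, 13, 14, 15, 16, 17}
Y ∩ V = {1, 7, 8, 12}
X Δ (Y ∩ V) = {3, 6, 9, 11, 12, 15, 16, 17}
(X Δ (Y ∩ V))ᶜ = {1, 2, 4, 5, 7, 8, 10, 13, 14}
(X Δ (Y ∩ V))ᶜ ∖ (X ∪ V) = {2, 5, 10, 14}
((X Δ (Y ∩ V))ᶜ ∖ (X ∪ V)) Δ (V Δ Y) = {4, 6, 10, 11, 13, 14, 15, 16, 17}
(((X Δ (Y ∩ V))ᶜ ∖ (X ∪ V)) Δ (V Δ Y)) ∩ V = {4, 6, 11, 13, 15}
1 ∈ ((V Δ Y) Δ ((X Δ (V ∩ Y))ᶜ ∖ (X ∪ V))) ∪ V but 1 ∉ (((X Δ (Y ∩ V))ᶜ ∖ (X ∪ V)) Δ (V Δ Y)) ∩ V, so they differ.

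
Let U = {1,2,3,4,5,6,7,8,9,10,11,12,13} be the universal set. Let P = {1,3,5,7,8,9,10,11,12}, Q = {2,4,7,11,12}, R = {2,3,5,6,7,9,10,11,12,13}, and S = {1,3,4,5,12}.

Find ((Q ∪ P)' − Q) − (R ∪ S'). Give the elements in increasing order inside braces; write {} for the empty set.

Q ∪ P = {1,2,3,4,5,7,8,9,10,11,12}
(Q ∪ P)' = {6,13}
(Q ∪ P)' − Q = {6,13}
S' = {2,6,7,8,9,10,11,13}
R ∪ S' = {2,3,5,6,7,8,9,10,11,12,13}
((Q ∪ P)' − Q) − (R ∪ S') = {}

{}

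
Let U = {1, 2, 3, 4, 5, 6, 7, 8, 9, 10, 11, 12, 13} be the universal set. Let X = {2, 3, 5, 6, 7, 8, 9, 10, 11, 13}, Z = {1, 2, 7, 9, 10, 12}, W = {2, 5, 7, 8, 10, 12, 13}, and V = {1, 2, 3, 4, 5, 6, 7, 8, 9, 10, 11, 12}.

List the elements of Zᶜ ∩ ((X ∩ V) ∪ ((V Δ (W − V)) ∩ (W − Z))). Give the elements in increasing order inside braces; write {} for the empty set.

Zᶜ = {3, 4, 5, 6, 8, 11, 13}
X ∩ V = {2, 3, 5, 6, 7, 8, 9, 10, 11}
W − V = {13}
V Δ (W − V) = {1, 2, 3, 4, 5, 6, 7, 8, 9, 10, 11, 12, 13}
W − Z = {5, 8, 13}
(V Δ (W − V)) ∩ (W − Z) = {5, 8, 13}
(X ∩ V) ∪ ((V Δ (W − V)) ∩ (W − Z)) = {2, 3, 5, 6, 7, 8, 9, 10, 11, 13}
Zᶜ ∩ ((X ∩ V) ∪ ((V Δ (W − V)) ∩ (W − Z))) = {3, 5, 6, 8, 11, 13}

{3, 5, 6, 8, 11, 13}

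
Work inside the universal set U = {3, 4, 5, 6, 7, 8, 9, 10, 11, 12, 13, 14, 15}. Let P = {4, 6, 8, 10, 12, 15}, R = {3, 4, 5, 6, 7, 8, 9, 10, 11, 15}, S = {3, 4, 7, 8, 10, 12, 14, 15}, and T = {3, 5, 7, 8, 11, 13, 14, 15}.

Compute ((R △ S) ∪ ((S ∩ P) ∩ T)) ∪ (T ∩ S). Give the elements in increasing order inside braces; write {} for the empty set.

{3, 5, 6, 7, 8, 9, 11, 12, 14, 15}

R △ S = {5, 6, 9, 11, 12, 14}
S ∩ P = {4, 8, 10, 12, 15}
(S ∩ P) ∩ T = {8, 15}
(R △ S) ∪ ((S ∩ P) ∩ T) = {5, 6, 8, 9, 11, 12, 14, 15}
T ∩ S = {3, 7, 8, 14, 15}
((R △ S) ∪ ((S ∩ P) ∩ T)) ∪ (T ∩ S) = {3, 5, 6, 7, 8, 9, 11, 12, 14, 15}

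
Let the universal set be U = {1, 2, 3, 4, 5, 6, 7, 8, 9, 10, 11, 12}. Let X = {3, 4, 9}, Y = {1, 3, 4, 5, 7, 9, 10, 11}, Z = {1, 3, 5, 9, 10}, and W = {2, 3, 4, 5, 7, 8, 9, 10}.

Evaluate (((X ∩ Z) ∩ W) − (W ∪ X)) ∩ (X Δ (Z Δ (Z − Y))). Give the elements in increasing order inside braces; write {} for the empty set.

{}

X ∩ Z = {3, 9}
(X ∩ Z) ∩ W = {3, 9}
W ∪ X = {2, 3, 4, 5, 7, 8, 9, 10}
((X ∩ Z) ∩ W) − (W ∪ X) = {}
Z − Y = {}
Z Δ (Z − Y) = {1, 3, 5, 9, 10}
X Δ (Z Δ (Z − Y)) = {1, 4, 5, 10}
(((X ∩ Z) ∩ W) − (W ∪ X)) ∩ (X Δ (Z Δ (Z − Y))) = {}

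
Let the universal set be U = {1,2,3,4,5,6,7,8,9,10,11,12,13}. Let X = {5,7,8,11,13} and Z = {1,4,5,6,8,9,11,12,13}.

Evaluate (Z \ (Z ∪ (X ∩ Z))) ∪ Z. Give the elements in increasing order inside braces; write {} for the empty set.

X ∩ Z = {5,8,11,13}
Z ∪ (X ∩ Z) = {1,4,5,6,8,9,11,12,13}
Z \ (Z ∪ (X ∩ Z)) = {}
(Z \ (Z ∪ (X ∩ Z))) ∪ Z = {1,4,5,6,8,9,11,12,13}

{1,4,5,6,8,9,11,12,13}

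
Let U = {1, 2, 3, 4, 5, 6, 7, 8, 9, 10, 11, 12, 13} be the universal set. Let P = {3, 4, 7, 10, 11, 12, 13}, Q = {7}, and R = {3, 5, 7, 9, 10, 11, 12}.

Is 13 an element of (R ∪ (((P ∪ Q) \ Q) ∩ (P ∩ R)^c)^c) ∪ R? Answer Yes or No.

13 ∈ P and 13 ∉ Q, so 13 ∈ P ∪ Q
13 ∈ (P ∪ Q) and 13 ∉ Q, so 13 ∈ (P ∪ Q) \ Q
13 ∈ P and 13 ∉ R, so 13 ∉ P ∩ R
13 ∈ (P ∩ R)^c since 13 ∉ (P ∩ R)
13 ∈ ((P ∪ Q) \ Q) and 13 ∈ (P ∩ R)^c, so 13 ∈ ((P ∪ Q) \ Q) ∩ (P ∩ R)^c
13 ∉ (((P ∪ Q) \ Q) ∩ (P ∩ R)^c)^c since 13 ∈ (((P ∪ Q) \ Q) ∩ (P ∩ R)^c)
13 ∉ R and 13 ∉ (((P ∪ Q) \ Q) ∩ (P ∩ R)^c)^c, so 13 ∉ R ∪ (((P ∪ Q) \ Q) ∩ (P ∩ R)^c)^c
13 ∉ (R ∪ (((P ∪ Q) \ Q) ∩ (P ∩ R)^c)^c) and 13 ∉ R, so 13 ∉ (R ∪ (((P ∪ Q) \ Q) ∩ (P ∩ R)^c)^c) ∪ R

No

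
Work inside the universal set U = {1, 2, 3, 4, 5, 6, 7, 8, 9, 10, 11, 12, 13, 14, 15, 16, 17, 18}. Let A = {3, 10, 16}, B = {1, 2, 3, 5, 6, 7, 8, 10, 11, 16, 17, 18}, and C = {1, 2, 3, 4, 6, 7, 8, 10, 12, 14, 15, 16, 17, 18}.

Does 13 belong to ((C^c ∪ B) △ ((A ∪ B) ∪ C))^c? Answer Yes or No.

No

13 ∉ C, so 13 ∈ C^c
13 ∈ C^c and 13 ∉ B, so 13 ∈ C^c ∪ B
13 ∉ A and 13 ∉ B, so 13 ∉ A ∪ B
13 ∉ (A ∪ B) and 13 ∉ C, so 13 ∉ (A ∪ B) ∪ C
13 ∈ (C^c ∪ B) and 13 ∉ ((A ∪ B) ∪ C), so 13 ∈ (C^c ∪ B) △ ((A ∪ B) ∪ C)
13 ∉ ((C^c ∪ B) △ ((A ∪ B) ∪ C))^c since 13 ∈ ((C^c ∪ B) △ ((A ∪ B) ∪ C))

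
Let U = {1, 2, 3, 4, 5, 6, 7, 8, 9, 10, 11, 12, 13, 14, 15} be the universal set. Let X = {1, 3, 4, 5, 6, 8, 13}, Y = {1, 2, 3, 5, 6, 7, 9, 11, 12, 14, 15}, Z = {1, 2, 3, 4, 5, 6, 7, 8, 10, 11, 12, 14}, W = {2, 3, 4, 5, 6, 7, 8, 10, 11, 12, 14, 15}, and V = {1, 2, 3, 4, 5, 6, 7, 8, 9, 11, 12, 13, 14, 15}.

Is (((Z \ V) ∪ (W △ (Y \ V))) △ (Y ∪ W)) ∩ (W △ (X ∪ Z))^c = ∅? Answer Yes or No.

No

Z \ V = {10}
Y \ V = {}
W △ (Y \ V) = {2, 3, 4, 5, 6, 7, 8, 10, 11, 12, 14, 15}
(Z \ V) ∪ (W △ (Y \ V)) = {2, 3, 4, 5, 6, 7, 8, 10, 11, 12, 14, 15}
Y ∪ W = {1, 2, 3, 4, 5, 6, 7, 8, 9, 10, 11, 12, 14, 15}
((Z \ V) ∪ (W △ (Y \ V))) △ (Y ∪ W) = {1, 9}
X ∪ Z = {1, 2, 3, 4, 5, 6, 7, 8, 10, 11, 12, 13, 14}
W △ (X ∪ Z) = {1, 13, 15}
(W △ (X ∪ Z))^c = {2, 3, 4, 5, 6, 7, 8, 9, 10, 11, 12, 14}
9 lies in both, so they are not disjoint.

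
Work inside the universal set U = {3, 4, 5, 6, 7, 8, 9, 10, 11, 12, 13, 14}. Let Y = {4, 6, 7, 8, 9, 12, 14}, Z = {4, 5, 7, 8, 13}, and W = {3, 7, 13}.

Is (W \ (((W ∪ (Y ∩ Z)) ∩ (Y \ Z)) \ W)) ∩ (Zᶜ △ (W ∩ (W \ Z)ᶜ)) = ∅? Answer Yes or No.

Y ∩ Z = {4, 7, 8}
W ∪ (Y ∩ Z) = {3, 4, 7, 8, 13}
Y \ Z = {6, 9, 12, 14}
(W ∪ (Y ∩ Z)) ∩ (Y \ Z) = {}
((W ∪ (Y ∩ Z)) ∩ (Y \ Z)) \ W = {}
W \ (((W ∪ (Y ∩ Z)) ∩ (Y \ Z)) \ W) = {3, 7, 13}
Zᶜ = {3, 6, 9, 10, 11, 12, 14}
W \ Z = {3}
(W \ Z)ᶜ = {4, 5, 6, 7, 8, 9, 10, 11, 12, 13, 14}
W ∩ (W \ Z)ᶜ = {7, 13}
Zᶜ △ (W ∩ (W \ Z)ᶜ) = {3, 6, 7, 9, 10, 11, 12, 13, 14}
3 lies in both, so they are not disjoint.

No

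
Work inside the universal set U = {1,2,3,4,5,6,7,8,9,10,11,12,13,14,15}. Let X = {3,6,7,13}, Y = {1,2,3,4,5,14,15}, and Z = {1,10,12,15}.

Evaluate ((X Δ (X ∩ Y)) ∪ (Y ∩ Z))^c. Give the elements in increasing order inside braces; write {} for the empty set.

{2,3,4,5,8,9,10,11,12,14}

X ∩ Y = {3}
X Δ (X ∩ Y) = {6,7,13}
Y ∩ Z = {1,15}
(X Δ (X ∩ Y)) ∪ (Y ∩ Z) = {1,6,7,13,15}
((X Δ (X ∩ Y)) ∪ (Y ∩ Z))^c = {2,3,4,5,8,9,10,11,12,14}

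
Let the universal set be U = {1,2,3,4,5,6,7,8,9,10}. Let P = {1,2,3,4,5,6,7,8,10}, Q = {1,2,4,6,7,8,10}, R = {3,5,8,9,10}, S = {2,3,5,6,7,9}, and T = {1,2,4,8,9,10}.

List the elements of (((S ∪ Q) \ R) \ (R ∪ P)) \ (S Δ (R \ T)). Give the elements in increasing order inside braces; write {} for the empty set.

S ∪ Q = {1,2,3,4,5,6,7,8,9,10}
(S ∪ Q) \ R = {1,2,4,6,7}
R ∪ P = {1,2,3,4,5,6,7,8,9,10}
((S ∪ Q) \ R) \ (R ∪ P) = {}
R \ T = {3,5}
S Δ (R \ T) = {2,6,7,9}
(((S ∪ Q) \ R) \ (R ∪ P)) \ (S Δ (R \ T)) = {}

{}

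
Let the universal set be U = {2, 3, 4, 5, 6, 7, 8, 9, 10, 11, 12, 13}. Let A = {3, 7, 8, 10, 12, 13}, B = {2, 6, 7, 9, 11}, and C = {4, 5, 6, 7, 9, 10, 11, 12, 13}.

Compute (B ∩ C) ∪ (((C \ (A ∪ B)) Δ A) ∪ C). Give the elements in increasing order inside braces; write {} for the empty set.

B ∩ C = {6, 7, 9, 11}
A ∪ B = {2, 3, 6, 7, 8, 9, 10, 11, 12, 13}
C \ (A ∪ B) = {4, 5}
(C \ (A ∪ B)) Δ A = {3, 4, 5, 7, 8, 10, 12, 13}
((C \ (A ∪ B)) Δ A) ∪ C = {3, 4, 5, 6, 7, 8, 9, 10, 11, 12, 13}
(B ∩ C) ∪ (((C \ (A ∪ B)) Δ A) ∪ C) = {3, 4, 5, 6, 7, 8, 9, 10, 11, 12, 13}

{3, 4, 5, 6, 7, 8, 9, 10, 11, 12, 13}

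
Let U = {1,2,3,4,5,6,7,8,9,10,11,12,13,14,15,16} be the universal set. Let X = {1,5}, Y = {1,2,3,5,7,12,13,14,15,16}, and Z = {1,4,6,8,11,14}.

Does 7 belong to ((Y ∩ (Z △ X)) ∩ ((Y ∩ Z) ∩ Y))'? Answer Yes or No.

Yes

7 ∉ Z and 7 ∉ X, so 7 ∉ Z △ X
7 ∈ Y and 7 ∉ (Z △ X), so 7 ∉ Y ∩ (Z △ X)
7 ∈ Y and 7 ∉ Z, so 7 ∉ Y ∩ Z
7 ∉ (Y ∩ Z) and 7 ∈ Y, so 7 ∉ (Y ∩ Z) ∩ Y
7 ∉ (Y ∩ (Z △ X)) and 7 ∉ ((Y ∩ Z) ∩ Y), so 7 ∉ (Y ∩ (Z △ X)) ∩ ((Y ∩ Z) ∩ Y)
7 ∈ ((Y ∩ (Z △ X)) ∩ ((Y ∩ Z) ∩ Y))' since 7 ∉ ((Y ∩ (Z △ X)) ∩ ((Y ∩ Z) ∩ Y))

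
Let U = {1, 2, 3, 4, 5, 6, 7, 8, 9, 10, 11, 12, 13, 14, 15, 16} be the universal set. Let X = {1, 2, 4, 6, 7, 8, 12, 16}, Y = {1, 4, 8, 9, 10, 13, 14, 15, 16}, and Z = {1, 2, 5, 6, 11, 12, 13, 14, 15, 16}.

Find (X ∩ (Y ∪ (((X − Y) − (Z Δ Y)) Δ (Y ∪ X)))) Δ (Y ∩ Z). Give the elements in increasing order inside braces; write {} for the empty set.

X − Y = {2, 6, 7, 12}
Z Δ Y = {2, 4, 5, 6, 8, 9, 10, 11, 12}
(X − Y) − (Z Δ Y) = {7}
Y ∪ X = {1, 2, 4, 6, 7, 8, 9, 10, 12, 13, 14, 15, 16}
((X − Y) − (Z Δ Y)) Δ (Y ∪ X) = {1, 2, 4, 6, 8, 9, 10, 12, 13, 14, 15, 16}
Y ∪ (((X − Y) − (Z Δ Y)) Δ (Y ∪ X)) = {1, 2, 4, 6, 8, 9, 10, 12, 13, 14, 15, 16}
X ∩ (Y ∪ (((X − Y) − (Z Δ Y)) Δ (Y ∪ X))) = {1, 2, 4, 6, 8, 12, 16}
Y ∩ Z = {1, 13, 14, 15, 16}
(X ∩ (Y ∪ (((X − Y) − (Z Δ Y)) Δ (Y ∪ X)))) Δ (Y ∩ Z) = {2, 4, 6, 8, 12, 13, 14, 15}

{2, 4, 6, 8, 12, 13, 14, 15}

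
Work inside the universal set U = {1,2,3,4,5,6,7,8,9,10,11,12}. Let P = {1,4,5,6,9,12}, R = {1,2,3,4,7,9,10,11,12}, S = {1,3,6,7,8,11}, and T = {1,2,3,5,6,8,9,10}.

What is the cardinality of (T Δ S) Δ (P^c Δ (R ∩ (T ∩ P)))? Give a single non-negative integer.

4

T Δ S = {2,5,7,9,10,11}
P^c = {2,3,7,8,10,11}
T ∩ P = {1,5,6,9}
R ∩ (T ∩ P) = {1,9}
P^c Δ (R ∩ (T ∩ P)) = {1,2,3,7,8,9,10,11}
(T Δ S) Δ (P^c Δ (R ∩ (T ∩ P))) = {1,3,5,8}
|(T Δ S) Δ (P^c Δ (R ∩ (T ∩ P)))| = 4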